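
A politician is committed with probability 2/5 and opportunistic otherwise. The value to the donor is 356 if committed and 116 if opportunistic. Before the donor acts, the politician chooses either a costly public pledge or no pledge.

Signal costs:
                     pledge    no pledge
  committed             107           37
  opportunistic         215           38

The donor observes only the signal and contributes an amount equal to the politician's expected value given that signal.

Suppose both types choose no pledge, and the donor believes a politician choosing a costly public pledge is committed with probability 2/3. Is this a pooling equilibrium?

Yes

On the equilibrium path (no pledge) the donor holds the prior 2/5 and pays 2/5·356 + 3/5·116 = 212. Off-path (pledge) belief 2/3 gives 2/3·356 + 1/3·116 = 276.
Committed: no pledge gives 212 − 37 = 175; pledge gives 276 − 107 = 169. Stays. ✓
Opportunistic: no pledge gives 212 − 38 = 174; pledge gives 276 − 215 = 61. Stays. ✓
Beliefs are Bayes-consistent on-path and both types best-respond.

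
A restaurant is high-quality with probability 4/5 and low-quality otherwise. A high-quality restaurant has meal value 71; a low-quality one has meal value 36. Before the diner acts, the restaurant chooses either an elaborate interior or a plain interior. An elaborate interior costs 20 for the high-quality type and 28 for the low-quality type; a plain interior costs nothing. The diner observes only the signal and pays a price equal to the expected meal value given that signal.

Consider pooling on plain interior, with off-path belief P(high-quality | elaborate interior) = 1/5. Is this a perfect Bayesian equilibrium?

At the pooled signal (plain interior) the diner holds the prior 4/5 and pays 4/5·71 + 1/5·36 = 64. Off-path (elaborate interior) belief 1/5 gives 1/5·71 + 4/5·36 = 43.
High-quality: plain interior gives 64 − 0 = 64; elaborate interior gives 43 − 20 = 23. Stays. ✓
Low-quality: plain interior gives 64 − 0 = 64; elaborate interior gives 43 − 28 = 15. Stays. ✓

Yes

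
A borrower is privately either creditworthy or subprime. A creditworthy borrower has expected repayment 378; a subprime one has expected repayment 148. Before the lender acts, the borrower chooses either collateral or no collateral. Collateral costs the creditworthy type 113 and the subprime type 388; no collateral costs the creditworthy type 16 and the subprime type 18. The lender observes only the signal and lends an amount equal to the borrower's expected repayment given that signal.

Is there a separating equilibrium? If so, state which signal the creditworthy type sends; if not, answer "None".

Try creditworthy → collateral, subprime → no collateral:
  Under separation the lender infers type exactly: collateral → creditworthy (pays 378), no collateral → subprime (pays 148).
  Creditworthy: collateral gives 378 − 113 = 265; no collateral gives 148 − 16 = 132. No deviation. ✓
  Subprime: no collateral gives 148 − 18 = 130; collateral gives 378 − 388 = -10. No deviation. ✓
Both hold — the creditworthy type sends collateral.

collateral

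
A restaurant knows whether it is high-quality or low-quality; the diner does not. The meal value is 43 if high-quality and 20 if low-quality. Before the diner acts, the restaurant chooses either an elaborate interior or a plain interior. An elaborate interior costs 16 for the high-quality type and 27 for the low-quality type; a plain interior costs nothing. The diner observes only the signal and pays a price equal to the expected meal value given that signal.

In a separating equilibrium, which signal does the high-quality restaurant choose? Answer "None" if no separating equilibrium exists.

elaborate interior

Try high-quality → elaborate interior, low-quality → plain interior:
  If types separate, elaborate interior earns payment 43 and plain interior earns 20.
  High-quality: elaborate interior gives 43 − 16 = 27; plain interior gives 20 − 0 = 20. No deviation. ✓
  Low-quality: plain interior gives 20 − 0 = 20; elaborate interior gives 43 − 27 = 16. No deviation. ✓
Both hold — the high-quality type sends elaborate interior.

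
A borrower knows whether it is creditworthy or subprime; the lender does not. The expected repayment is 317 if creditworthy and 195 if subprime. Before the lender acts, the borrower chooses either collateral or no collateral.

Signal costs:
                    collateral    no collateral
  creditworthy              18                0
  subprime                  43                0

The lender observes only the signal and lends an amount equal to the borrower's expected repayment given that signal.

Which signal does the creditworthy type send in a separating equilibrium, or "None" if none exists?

Try creditworthy → collateral, subprime → no collateral:
  If types separate, collateral earns payment 317 and no collateral earns 195.
  Creditworthy: collateral gives 317 − 18 = 299; no collateral gives 195 − 0 = 195. No deviation. ✓
  Subprime: no collateral gives 195 − 0 = 195; collateral gives 317 − 43 = 274. Would deviate. ✗
Try creditworthy → no collateral, subprime → collateral:
  If types separate, no collateral earns payment 317 and collateral earns 195.
  Creditworthy: no collateral gives 317 − 0 = 317; collateral gives 195 − 18 = 177. No deviation. ✓
  Subprime: collateral gives 195 − 43 = 152; no collateral gives 317 − 0 = 317. Would deviate. ✗
Neither assignment is incentive-compatible.

None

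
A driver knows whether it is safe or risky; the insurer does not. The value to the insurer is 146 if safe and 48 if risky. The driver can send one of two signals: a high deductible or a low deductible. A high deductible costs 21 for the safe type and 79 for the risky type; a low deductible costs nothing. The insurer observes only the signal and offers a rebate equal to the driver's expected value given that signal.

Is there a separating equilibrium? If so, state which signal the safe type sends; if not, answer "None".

None

Try safe → high deductible, risky → low deductible:
  If types separate, high deductible earns payment 146 and low deductible earns 48.
  Safe: high deductible gives 146 − 21 = 125; low deductible gives 48 − 0 = 48. No deviation. ✓
  Risky: low deductible gives 48 − 0 = 48; high deductible gives 146 − 79 = 67. Would deviate. ✗
Try safe → low deductible, risky → high deductible:
  If types separate, low deductible earns payment 146 and high deductible earns 48.
  Safe: low deductible gives 146 − 0 = 146; high deductible gives 48 − 21 = 27. No deviation. ✓
  Risky: high deductible gives 48 − 79 = -31; low deductible gives 146 − 0 = 146. Would deviate. ✗
Neither assignment is incentive-compatible.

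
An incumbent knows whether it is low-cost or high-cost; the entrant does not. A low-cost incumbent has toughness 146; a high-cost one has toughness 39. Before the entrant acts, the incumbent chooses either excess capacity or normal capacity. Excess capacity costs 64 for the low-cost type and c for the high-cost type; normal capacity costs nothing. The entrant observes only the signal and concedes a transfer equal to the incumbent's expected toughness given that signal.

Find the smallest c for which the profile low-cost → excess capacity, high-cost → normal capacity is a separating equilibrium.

Under separation: excess capacity → low-cost (pays 146); normal capacity → high-cost (pays 39).
Low-cost: 146 − 64 = 82 ≥ 39 − 0 = 39. Holds regardless of c. ✓
High-cost: 39 − 0 ≥ 146 − c, so c ≥ 146 − 39 = 107.

107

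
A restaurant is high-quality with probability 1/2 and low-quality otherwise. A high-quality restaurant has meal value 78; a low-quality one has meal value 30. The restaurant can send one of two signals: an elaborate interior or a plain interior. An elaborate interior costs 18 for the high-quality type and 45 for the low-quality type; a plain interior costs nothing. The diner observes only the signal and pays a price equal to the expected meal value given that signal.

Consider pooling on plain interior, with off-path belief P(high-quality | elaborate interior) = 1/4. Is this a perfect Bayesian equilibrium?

At the pooled signal (plain interior) the diner holds the prior 1/2 and pays 1/2·78 + 1/2·30 = 54. Off-path (elaborate interior) belief 1/4 gives 1/4·78 + 3/4·30 = 42.
High-quality: plain interior gives 54 − 0 = 54; elaborate interior gives 42 − 18 = 24. Stays. ✓
Low-quality: plain interior gives 54 − 0 = 54; elaborate interior gives 42 − 45 = -3. Stays. ✓

Yes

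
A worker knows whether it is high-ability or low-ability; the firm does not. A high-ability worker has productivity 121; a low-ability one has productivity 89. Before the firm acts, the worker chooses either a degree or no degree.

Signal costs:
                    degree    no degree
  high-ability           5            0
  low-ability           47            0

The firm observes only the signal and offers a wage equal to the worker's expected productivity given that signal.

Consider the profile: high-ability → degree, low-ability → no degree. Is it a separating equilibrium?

Under separation the firm infers type exactly: degree → high-ability (pays 121), no degree → low-ability (pays 89).
High-ability: degree gives 121 − 5 = 116; no degree gives 89 − 0 = 89. No deviation. ✓
Low-ability: no degree gives 89 − 0 = 89; degree gives 121 − 47 = 74. No deviation. ✓
Neither type gains from mimicking the other.

Yes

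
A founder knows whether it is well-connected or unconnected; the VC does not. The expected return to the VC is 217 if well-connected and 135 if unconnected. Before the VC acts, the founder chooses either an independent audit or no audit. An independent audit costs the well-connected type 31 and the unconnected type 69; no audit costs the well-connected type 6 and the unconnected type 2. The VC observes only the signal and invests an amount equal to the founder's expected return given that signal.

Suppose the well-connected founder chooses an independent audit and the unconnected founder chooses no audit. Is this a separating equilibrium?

Under separation the VC infers type exactly: audit → well-connected (pays 217), no audit → unconnected (pays 135).
Well-connected: audit gives 217 − 31 = 186; no audit gives 135 − 6 = 129. No deviation. ✓
Unconnected: no audit gives 135 − 2 = 133; audit gives 217 − 69 = 148. Would deviate. ✗

No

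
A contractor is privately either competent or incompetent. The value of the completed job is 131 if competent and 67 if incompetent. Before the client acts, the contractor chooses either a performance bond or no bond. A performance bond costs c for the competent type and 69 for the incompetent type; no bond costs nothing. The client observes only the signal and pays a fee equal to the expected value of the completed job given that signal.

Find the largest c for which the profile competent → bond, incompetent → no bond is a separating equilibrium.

Under separation: bond → competent (pays 131); no bond → incompetent (pays 67).
Incompetent: 67 − 0 = 67 ≥ 131 − 69 = 62. Holds regardless of c. ✓
Competent: 131 − c ≥ 67 − 0, so c ≤ 131 − 67 = 64.

64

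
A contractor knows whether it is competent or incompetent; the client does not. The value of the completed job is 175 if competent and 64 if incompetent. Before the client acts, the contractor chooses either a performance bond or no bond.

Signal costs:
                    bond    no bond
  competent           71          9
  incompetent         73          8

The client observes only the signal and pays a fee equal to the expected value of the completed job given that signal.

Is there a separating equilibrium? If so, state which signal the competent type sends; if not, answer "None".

None

Try competent → bond, incompetent → no bond:
  Under separation the client infers type exactly: bond → competent (pays 175), no bond → incompetent (pays 64).
  Competent: bond gives 175 − 71 = 104; no bond gives 64 − 9 = 55. No deviation. ✓
  Incompetent: no bond gives 64 − 8 = 56; bond gives 175 − 73 = 102. Would deviate. ✗
Try competent → no bond, incompetent → bond:
  Under separation the client infers type exactly: no bond → competent (pays 175), bond → incompetent (pays 64).
  Competent: no bond gives 175 − 9 = 166; bond gives 64 − 71 = -7. No deviation. ✓
  Incompetent: bond gives 64 − 73 = -9; no bond gives 175 − 8 = 167. Would deviate. ✗
Neither assignment is incentive-compatible.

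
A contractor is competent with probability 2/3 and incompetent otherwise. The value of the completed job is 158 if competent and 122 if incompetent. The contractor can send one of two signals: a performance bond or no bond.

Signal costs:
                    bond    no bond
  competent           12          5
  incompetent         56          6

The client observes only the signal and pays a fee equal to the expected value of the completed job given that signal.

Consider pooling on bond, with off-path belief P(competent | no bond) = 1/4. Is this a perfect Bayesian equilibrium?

At the pooled signal (bond) the client holds the prior 2/3 and pays 2/3·158 + 1/3·122 = 146. Off-path (no bond) belief 1/4 gives 1/4·158 + 3/4·122 = 131.
Competent: bond gives 146 − 12 = 134; no bond gives 131 − 5 = 126. Stays. ✓
Incompetent: bond gives 146 − 56 = 90; no bond gives 131 − 6 = 125. Deviates. ✗

No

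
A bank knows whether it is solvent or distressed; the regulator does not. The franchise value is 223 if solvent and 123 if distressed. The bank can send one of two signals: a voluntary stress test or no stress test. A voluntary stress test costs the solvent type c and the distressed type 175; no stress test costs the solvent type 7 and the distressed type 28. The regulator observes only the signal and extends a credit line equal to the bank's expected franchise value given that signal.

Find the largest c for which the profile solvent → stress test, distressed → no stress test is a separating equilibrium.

107

Under separation: stress test → solvent (pays 223); no stress test → distressed (pays 123).
Distressed: 123 − 28 = 95 ≥ 223 − 175 = 48. Holds regardless of c. ✓
Solvent: 223 − c ≥ 123 − 7, so c ≤ 223 − 116 = 107.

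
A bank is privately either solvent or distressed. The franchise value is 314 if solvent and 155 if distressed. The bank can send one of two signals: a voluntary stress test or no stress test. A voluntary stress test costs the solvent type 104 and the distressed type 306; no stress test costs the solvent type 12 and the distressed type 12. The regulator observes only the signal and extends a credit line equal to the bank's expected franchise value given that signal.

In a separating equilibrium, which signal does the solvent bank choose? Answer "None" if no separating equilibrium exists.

stress test

Try solvent → stress test, distressed → no stress test:
  If types separate, stress test earns payment 314 and no stress test earns 155.
  Solvent: stress test gives 314 − 104 = 210; no stress test gives 155 − 12 = 143. No deviation. ✓
  Distressed: no stress test gives 155 − 12 = 143; stress test gives 314 − 306 = 8. No deviation. ✓
Both hold — the solvent type sends stress test.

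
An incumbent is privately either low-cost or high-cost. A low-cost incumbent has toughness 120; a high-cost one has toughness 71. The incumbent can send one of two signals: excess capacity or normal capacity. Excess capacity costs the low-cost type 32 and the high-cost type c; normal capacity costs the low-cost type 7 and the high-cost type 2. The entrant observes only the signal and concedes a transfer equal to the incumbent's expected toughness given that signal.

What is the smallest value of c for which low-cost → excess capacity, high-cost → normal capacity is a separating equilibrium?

51

Under separation: excess capacity → low-cost (pays 120); normal capacity → high-cost (pays 71).
Low-cost: 120 − 32 = 88 ≥ 71 − 7 = 64. Holds regardless of c. ✓
High-cost: 71 − 2 ≥ 120 − c, so c ≥ 120 − 69 = 51.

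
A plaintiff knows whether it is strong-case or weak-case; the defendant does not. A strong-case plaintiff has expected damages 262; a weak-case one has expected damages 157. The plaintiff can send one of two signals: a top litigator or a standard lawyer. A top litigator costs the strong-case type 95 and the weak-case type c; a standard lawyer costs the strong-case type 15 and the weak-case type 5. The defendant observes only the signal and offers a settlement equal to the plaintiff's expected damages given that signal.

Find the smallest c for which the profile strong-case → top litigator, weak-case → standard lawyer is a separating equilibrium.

110

Under separation: top litigator → strong-case (pays 262); standard lawyer → weak-case (pays 157).
Strong-case: 262 − 95 = 167 ≥ 157 − 15 = 142. Holds regardless of c. ✓
Weak-case: 157 − 5 ≥ 262 − c, so c ≥ 262 − 152 = 110.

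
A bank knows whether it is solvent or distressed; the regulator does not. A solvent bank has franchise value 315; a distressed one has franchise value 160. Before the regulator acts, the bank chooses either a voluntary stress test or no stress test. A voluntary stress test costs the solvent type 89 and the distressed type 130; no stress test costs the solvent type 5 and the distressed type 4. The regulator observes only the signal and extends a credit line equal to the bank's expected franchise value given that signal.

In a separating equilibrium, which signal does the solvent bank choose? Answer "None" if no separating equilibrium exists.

Try solvent → stress test, distressed → no stress test:
  Under separation the regulator infers type exactly: stress test → solvent (pays 315), no stress test → distressed (pays 160).
  Solvent: stress test gives 315 − 89 = 226; no stress test gives 160 − 5 = 155. No deviation. ✓
  Distressed: no stress test gives 160 − 4 = 156; stress test gives 315 − 130 = 185. Would deviate. ✗
Try solvent → no stress test, distressed → stress test:
  Under separation the regulator infers type exactly: no stress test → solvent (pays 315), stress test → distressed (pays 160).
  Solvent: no stress test gives 315 − 5 = 310; stress test gives 160 − 89 = 71. No deviation. ✓
  Distressed: stress test gives 160 − 130 = 30; no stress test gives 315 − 4 = 311. Would deviate. ✗
Neither assignment is incentive-compatible.

None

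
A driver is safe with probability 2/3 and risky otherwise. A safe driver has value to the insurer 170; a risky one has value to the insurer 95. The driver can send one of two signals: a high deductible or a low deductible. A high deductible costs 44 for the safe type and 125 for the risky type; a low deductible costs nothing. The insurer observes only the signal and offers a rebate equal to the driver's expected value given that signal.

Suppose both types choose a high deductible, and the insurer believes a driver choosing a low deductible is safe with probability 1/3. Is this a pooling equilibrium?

At the pooled signal (high deductible) the insurer holds the prior 2/3 and pays 2/3·170 + 1/3·95 = 145. Off-path (low deductible) belief 1/3 gives 1/3·170 + 2/3·95 = 120.
Safe: high deductible gives 145 − 44 = 101; low deductible gives 120 − 0 = 120. Deviates. ✗
Risky: high deductible gives 145 − 125 = 20; low deductible gives 120 − 0 = 120. Deviates. ✗

No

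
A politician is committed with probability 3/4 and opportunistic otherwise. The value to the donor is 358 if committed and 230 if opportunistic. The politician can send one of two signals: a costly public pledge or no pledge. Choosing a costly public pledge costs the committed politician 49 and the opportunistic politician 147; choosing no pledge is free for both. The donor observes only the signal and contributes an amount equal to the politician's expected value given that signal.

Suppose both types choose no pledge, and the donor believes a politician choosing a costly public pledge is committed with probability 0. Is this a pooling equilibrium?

Yes

At the pooled signal (no pledge) the donor holds the prior 3/4 and pays 3/4·358 + 1/4·230 = 326. Off-path (pledge) belief 0 gives 0·358 + 1·230 = 230.
Committed: no pledge gives 326 − 0 = 326; pledge gives 230 − 49 = 181. Stays. ✓
Opportunistic: no pledge gives 326 − 0 = 326; pledge gives 230 − 147 = 83. Stays. ✓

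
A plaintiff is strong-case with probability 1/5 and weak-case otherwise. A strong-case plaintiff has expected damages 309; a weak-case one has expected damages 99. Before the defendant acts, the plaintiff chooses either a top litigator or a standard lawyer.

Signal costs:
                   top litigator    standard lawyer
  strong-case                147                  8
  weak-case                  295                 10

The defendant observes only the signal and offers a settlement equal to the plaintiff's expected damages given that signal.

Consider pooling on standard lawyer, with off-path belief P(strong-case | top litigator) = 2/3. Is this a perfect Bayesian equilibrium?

On the equilibrium path (standard lawyer) the defendant holds the prior 1/5 and pays 1/5·309 + 4/5·99 = 141. Off-path (top litigator) belief 2/3 gives 2/3·309 + 1/3·99 = 239.
Strong-case: standard lawyer gives 141 − 8 = 133; top litigator gives 239 − 147 = 92. Stays. ✓
Weak-case: standard lawyer gives 141 − 10 = 131; top litigator gives 239 − 295 = -56. Stays. ✓
Beliefs are Bayes-consistent on-path and both types best-respond.

Yes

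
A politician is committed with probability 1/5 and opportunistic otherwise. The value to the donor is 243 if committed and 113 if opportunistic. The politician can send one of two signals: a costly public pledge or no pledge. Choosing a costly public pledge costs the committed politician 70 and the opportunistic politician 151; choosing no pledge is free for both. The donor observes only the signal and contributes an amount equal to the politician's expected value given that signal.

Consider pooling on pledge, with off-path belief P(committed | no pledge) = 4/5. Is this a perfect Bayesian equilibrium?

At the pooled signal (pledge) the donor holds the prior 1/5 and pays 1/5·243 + 4/5·113 = 139. Off-path (no pledge) belief 4/5 gives 4/5·243 + 1/5·113 = 217.
Committed: pledge gives 139 − 70 = 69; no pledge gives 217 − 0 = 217. Deviates. ✗
Opportunistic: pledge gives 139 − 151 = -12; no pledge gives 217 − 0 = 217. Deviates. ✗

No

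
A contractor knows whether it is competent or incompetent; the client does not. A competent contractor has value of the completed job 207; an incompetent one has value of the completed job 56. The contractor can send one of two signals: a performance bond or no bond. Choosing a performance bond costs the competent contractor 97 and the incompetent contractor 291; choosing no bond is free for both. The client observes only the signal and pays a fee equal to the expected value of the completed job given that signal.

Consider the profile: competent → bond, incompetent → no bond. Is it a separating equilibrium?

Under separation the client infers type exactly: bond → competent (pays 207), no bond → incompetent (pays 56).
Competent: bond gives 207 − 97 = 110; no bond gives 56 − 0 = 56. No deviation. ✓
Incompetent: no bond gives 56 − 0 = 56; bond gives 207 − 291 = -84. No deviation. ✓
Both incentive constraints hold.

Yes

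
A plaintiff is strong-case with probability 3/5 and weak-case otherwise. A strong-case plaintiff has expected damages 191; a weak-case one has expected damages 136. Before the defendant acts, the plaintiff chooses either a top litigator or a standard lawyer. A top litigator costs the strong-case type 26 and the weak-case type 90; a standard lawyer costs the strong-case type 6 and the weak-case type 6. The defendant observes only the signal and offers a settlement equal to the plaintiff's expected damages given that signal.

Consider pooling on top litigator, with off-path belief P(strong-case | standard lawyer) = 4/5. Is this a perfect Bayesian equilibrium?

No

At the pooled signal (top litigator) the defendant holds the prior 3/5 and pays 3/5·191 + 2/5·136 = 169. Off-path (standard lawyer) belief 4/5 gives 4/5·191 + 1/5·136 = 180.
Strong-case: top litigator gives 169 − 26 = 143; standard lawyer gives 180 − 6 = 174. Deviates. ✗
Weak-case: top litigator gives 169 − 90 = 79; standard lawyer gives 180 − 6 = 174. Deviates. ✗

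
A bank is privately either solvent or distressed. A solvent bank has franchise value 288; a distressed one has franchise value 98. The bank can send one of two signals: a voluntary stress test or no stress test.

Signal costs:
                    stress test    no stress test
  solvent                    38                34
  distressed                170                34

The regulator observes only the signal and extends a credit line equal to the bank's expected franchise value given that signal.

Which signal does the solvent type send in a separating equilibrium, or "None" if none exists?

None

Try solvent → stress test, distressed → no stress test:
  If types separate, stress test earns payment 288 and no stress test earns 98.
  Solvent: stress test gives 288 − 38 = 250; no stress test gives 98 − 34 = 64. No deviation. ✓
  Distressed: no stress test gives 98 − 34 = 64; stress test gives 288 − 170 = 118. Would deviate. ✗
Try solvent → no stress test, distressed → stress test:
  If types separate, no stress test earns payment 288 and stress test earns 98.
  Solvent: no stress test gives 288 − 34 = 254; stress test gives 98 − 38 = 60. No deviation. ✓
  Distressed: stress test gives 98 − 170 = -72; no stress test gives 288 − 34 = 254. Would deviate. ✗
Neither assignment is incentive-compatible.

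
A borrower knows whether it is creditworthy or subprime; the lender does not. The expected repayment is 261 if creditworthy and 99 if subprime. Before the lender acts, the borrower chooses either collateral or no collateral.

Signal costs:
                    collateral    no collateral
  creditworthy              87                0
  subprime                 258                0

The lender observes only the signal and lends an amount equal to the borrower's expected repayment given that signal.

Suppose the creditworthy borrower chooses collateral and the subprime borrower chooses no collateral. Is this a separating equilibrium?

If types separate, collateral earns payment 261 and no collateral earns 99.
Creditworthy: collateral gives 261 − 87 = 174; no collateral gives 99 − 0 = 99. No deviation. ✓
Subprime: no collateral gives 99 − 0 = 99; collateral gives 261 − 258 = 3. No deviation. ✓
Neither type gains from mimicking the other.

Yes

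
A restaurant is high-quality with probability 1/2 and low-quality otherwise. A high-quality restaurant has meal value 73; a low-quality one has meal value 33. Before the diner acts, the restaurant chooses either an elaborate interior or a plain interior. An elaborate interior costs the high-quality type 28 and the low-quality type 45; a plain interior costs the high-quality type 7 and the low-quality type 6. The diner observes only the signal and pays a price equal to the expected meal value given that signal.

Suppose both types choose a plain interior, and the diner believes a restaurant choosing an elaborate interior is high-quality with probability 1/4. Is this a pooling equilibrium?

At the pooled signal (plain interior) the diner holds the prior 1/2 and pays 1/2·73 + 1/2·33 = 53. Off-path (elaborate interior) belief 1/4 gives 1/4·73 + 3/4·33 = 43.
High-quality: plain interior gives 53 − 7 = 46; elaborate interior gives 43 − 28 = 15. Stays. ✓
Low-quality: plain interior gives 53 − 6 = 47; elaborate interior gives 43 − 45 = -2. Stays. ✓

Yes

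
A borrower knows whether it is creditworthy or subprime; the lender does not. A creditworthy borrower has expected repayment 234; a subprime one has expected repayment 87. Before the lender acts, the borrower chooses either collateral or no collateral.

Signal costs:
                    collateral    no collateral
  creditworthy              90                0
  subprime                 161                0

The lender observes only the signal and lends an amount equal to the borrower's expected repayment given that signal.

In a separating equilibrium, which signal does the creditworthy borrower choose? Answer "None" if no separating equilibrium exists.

collateral

Try creditworthy → collateral, subprime → no collateral:
  If types separate, collateral earns payment 234 and no collateral earns 87.
  Creditworthy: collateral gives 234 − 90 = 144; no collateral gives 87 − 0 = 87. No deviation. ✓
  Subprime: no collateral gives 87 − 0 = 87; collateral gives 234 − 161 = 73. No deviation. ✓
Both hold — the creditworthy type sends collateral.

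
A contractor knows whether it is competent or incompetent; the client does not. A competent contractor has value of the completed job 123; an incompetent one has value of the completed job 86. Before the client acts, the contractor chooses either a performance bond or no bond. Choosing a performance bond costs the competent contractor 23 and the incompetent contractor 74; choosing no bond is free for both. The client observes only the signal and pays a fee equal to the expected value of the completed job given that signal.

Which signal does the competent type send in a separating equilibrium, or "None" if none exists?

Try competent → bond, incompetent → no bond:
  Under separation the client infers type exactly: bond → competent (pays 123), no bond → incompetent (pays 86).
  Competent: bond gives 123 − 23 = 100; no bond gives 86 − 0 = 86. No deviation. ✓
  Incompetent: no bond gives 86 − 0 = 86; bond gives 123 − 74 = 49. No deviation. ✓
Both hold — the competent type sends bond.

bond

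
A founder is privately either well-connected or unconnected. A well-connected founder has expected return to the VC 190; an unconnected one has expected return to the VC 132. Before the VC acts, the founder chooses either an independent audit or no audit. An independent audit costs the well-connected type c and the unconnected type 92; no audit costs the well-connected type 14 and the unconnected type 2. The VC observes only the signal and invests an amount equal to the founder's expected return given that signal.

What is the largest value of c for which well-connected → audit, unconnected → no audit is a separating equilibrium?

Under separation: audit → well-connected (pays 190); no audit → unconnected (pays 132).
Unconnected: 132 − 2 = 130 ≥ 190 − 92 = 98. Holds regardless of c. ✓
Well-connected: 190 − c ≥ 132 − 14, so c ≤ 190 − 118 = 72.

72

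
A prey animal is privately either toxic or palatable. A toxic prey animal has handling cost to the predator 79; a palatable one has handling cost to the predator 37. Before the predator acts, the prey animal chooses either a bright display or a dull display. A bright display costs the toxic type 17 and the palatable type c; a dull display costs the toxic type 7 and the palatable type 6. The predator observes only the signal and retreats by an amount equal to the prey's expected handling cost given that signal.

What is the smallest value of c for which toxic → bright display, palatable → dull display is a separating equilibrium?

48

Under separation: bright display → toxic (pays 79); dull display → palatable (pays 37).
Toxic: 79 − 17 = 62 ≥ 37 − 7 = 30. Holds regardless of c. ✓
Palatable: 37 − 6 ≥ 79 − c, so c ≥ 79 − 31 = 48.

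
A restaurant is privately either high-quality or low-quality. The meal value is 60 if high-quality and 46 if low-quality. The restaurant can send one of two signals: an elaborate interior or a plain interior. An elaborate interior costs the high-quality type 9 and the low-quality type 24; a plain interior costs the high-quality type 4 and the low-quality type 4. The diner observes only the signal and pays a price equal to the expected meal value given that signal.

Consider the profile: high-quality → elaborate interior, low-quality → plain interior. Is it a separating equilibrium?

If types separate, elaborate interior earns payment 60 and plain interior earns 46.
High-quality: elaborate interior gives 60 − 9 = 51; plain interior gives 46 − 4 = 42. No deviation. ✓
Low-quality: plain interior gives 46 − 4 = 42; elaborate interior gives 60 − 24 = 36. No deviation. ✓
Both incentive constraints hold.

Yes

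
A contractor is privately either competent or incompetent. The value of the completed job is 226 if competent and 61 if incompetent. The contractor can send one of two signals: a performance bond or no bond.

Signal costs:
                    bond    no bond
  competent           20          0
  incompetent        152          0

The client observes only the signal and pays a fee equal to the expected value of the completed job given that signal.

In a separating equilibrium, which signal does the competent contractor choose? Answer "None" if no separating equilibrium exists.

None

Try competent → bond, incompetent → no bond:
  If types separate, bond earns payment 226 and no bond earns 61.
  Competent: bond gives 226 − 20 = 206; no bond gives 61 − 0 = 61. No deviation. ✓
  Incompetent: no bond gives 61 − 0 = 61; bond gives 226 − 152 = 74. Would deviate. ✗
Try competent → no bond, incompetent → bond:
  If types separate, no bond earns payment 226 and bond earns 61.
  Competent: no bond gives 226 − 0 = 226; bond gives 61 − 20 = 41. No deviation. ✓
  Incompetent: bond gives 61 − 152 = -91; no bond gives 226 − 0 = 226. Would deviate. ✗
Neither assignment is incentive-compatible.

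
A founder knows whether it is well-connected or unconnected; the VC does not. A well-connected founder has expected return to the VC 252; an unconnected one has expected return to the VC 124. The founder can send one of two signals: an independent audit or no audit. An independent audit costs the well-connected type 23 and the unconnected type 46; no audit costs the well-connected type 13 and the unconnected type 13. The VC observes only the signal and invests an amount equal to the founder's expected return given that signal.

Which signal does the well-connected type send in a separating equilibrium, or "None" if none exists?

None

Try well-connected → audit, unconnected → no audit:
  Under separation the VC infers type exactly: audit → well-connected (pays 252), no audit → unconnected (pays 124).
  Well-connected: audit gives 252 − 23 = 229; no audit gives 124 − 13 = 111. No deviation. ✓
  Unconnected: no audit gives 124 − 13 = 111; audit gives 252 − 46 = 206. Would deviate. ✗
Try well-connected → no audit, unconnected → audit:
  Under separation the VC infers type exactly: no audit → well-connected (pays 252), audit → unconnected (pays 124).
  Well-connected: no audit gives 252 − 13 = 239; audit gives 124 − 23 = 101. No deviation. ✓
  Unconnected: audit gives 124 − 46 = 78; no audit gives 252 − 13 = 239. Would deviate. ✗
Neither assignment is incentive-compatible.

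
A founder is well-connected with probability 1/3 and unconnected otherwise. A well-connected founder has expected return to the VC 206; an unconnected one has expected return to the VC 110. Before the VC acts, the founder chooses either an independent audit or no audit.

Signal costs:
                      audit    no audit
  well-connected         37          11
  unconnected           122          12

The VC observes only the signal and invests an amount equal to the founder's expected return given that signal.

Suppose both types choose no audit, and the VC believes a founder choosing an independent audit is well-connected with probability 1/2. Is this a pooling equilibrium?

Yes

On the equilibrium path (no audit) the VC holds the prior 1/3 and pays 1/3·206 + 2/3·110 = 142. Off-path (audit) belief 1/2 gives 1/2·206 + 1/2·110 = 158.
Well-connected: no audit gives 142 − 11 = 131; audit gives 158 − 37 = 121. Stays. ✓
Unconnected: no audit gives 142 − 12 = 130; audit gives 158 − 122 = 36. Stays. ✓
Beliefs are Bayes-consistent on-path and both types best-respond.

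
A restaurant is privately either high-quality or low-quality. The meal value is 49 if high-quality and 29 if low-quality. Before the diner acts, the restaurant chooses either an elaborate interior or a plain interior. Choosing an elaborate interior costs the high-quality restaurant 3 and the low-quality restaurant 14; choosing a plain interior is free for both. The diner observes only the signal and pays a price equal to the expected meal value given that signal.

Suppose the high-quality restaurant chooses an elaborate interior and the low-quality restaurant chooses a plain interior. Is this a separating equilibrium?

If types separate, elaborate interior earns payment 49 and plain interior earns 29.
High-quality: elaborate interior gives 49 − 3 = 46; plain interior gives 29 − 0 = 29. No deviation. ✓
Low-quality: plain interior gives 29 − 0 = 29; elaborate interior gives 49 − 14 = 35. Would deviate. ✗

No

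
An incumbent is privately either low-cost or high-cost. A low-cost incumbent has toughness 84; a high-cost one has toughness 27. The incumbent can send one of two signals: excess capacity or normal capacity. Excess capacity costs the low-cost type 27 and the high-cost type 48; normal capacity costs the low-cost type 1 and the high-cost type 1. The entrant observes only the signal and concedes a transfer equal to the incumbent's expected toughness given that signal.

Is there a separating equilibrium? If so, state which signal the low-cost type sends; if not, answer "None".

None

Try low-cost → excess capacity, high-cost → normal capacity:
  If types separate, excess capacity earns payment 84 and normal capacity earns 27.
  Low-cost: excess capacity gives 84 − 27 = 57; normal capacity gives 27 − 1 = 26. No deviation. ✓
  High-cost: normal capacity gives 27 − 1 = 26; excess capacity gives 84 − 48 = 36. Would deviate. ✗
Try low-cost → normal capacity, high-cost → excess capacity:
  If types separate, normal capacity earns payment 84 and excess capacity earns 27.
  Low-cost: normal capacity gives 84 − 1 = 83; excess capacity gives 27 − 27 = 0. No deviation. ✓
  High-cost: excess capacity gives 27 − 48 = -21; normal capacity gives 84 − 1 = 83. Would deviate. ✗
Neither assignment is incentive-compatible.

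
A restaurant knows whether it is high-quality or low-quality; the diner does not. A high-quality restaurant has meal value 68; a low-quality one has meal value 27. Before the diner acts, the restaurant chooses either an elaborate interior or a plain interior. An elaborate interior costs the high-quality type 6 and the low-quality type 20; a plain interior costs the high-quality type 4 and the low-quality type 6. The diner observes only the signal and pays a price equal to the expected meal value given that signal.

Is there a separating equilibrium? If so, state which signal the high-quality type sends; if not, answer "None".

Try high-quality → elaborate interior, low-quality → plain interior:
  Under separation the diner infers type exactly: elaborate interior → high-quality (pays 68), plain interior → low-quality (pays 27).
  High-quality: elaborate interior gives 68 − 6 = 62; plain interior gives 27 − 4 = 23. No deviation. ✓
  Low-quality: plain interior gives 27 − 6 = 21; elaborate interior gives 68 − 20 = 48. Would deviate. ✗
Try high-quality → plain interior, low-quality → elaborate interior:
  Under separation the diner infers type exactly: plain interior → high-quality (pays 68), elaborate interior → low-quality (pays 27).
  High-quality: plain interior gives 68 − 4 = 64; elaborate interior gives 27 − 6 = 21. No deviation. ✓
  Low-quality: elaborate interior gives 27 − 20 = 7; plain interior gives 68 − 6 = 62. Would deviate. ✗
Neither assignment is incentive-compatible.

None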